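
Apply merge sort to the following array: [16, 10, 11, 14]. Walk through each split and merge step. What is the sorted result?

Merge sort trace:

Split: [16, 10, 11, 14] -> [16, 10] and [11, 14]
  Split: [16, 10] -> [16] and [10]
  Merge: [16] + [10] -> [10, 16]
  Split: [11, 14] -> [11] and [14]
  Merge: [11] + [14] -> [11, 14]
Merge: [10, 16] + [11, 14] -> [10, 11, 14, 16]

Final sorted array: [10, 11, 14, 16]

The merge sort proceeds by recursively splitting the array and merging sorted halves.
After all merges, the sorted array is [10, 11, 14, 16].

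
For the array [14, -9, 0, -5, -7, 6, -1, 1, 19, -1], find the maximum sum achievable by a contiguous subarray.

Using Kadane's algorithm on [14, -9, 0, -5, -7, 6, -1, 1, 19, -1]:

Scanning through the array:
Position 1 (value -9): max_ending_here = 5, max_so_far = 14
Position 2 (value 0): max_ending_here = 5, max_so_far = 14
Position 3 (value -5): max_ending_here = 0, max_so_far = 14
Position 4 (value -7): max_ending_here = -7, max_so_far = 14
Position 5 (value 6): max_ending_here = 6, max_so_far = 14
Position 6 (value -1): max_ending_here = 5, max_so_far = 14
Position 7 (value 1): max_ending_here = 6, max_so_far = 14
Position 8 (value 19): max_ending_here = 25, max_so_far = 25
Position 9 (value -1): max_ending_here = 24, max_so_far = 25

Maximum subarray: [6, -1, 1, 19]
Maximum sum: 25

The maximum subarray is [6, -1, 1, 19] with sum 25. This subarray runs from index 5 to index 8.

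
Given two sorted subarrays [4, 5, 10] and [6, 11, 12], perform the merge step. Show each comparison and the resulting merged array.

Merging process:

Compare 4 vs 6: take 4 from left. Merged: [4]
Compare 5 vs 6: take 5 from left. Merged: [4, 5]
Compare 10 vs 6: take 6 from right. Merged: [4, 5, 6]
Compare 10 vs 11: take 10 from left. Merged: [4, 5, 6, 10]
Append remaining from right: [11, 12]. Merged: [4, 5, 6, 10, 11, 12]

Final merged array: [4, 5, 6, 10, 11, 12]
Total comparisons: 4

The merged array is [4, 5, 6, 10, 11, 12], requiring 4 comparisons. The merge step runs in O(n) time where n is the total number of elements.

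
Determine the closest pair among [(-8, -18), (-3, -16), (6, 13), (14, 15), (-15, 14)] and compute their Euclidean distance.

Computing all pairwise distances among 5 points:

d((-8, -18), (-3, -16)) = 5.3852 <-- minimum
d((-8, -18), (6, 13)) = 34.0147
d((-8, -18), (14, 15)) = 39.6611
d((-8, -18), (-15, 14)) = 32.7567
d((-3, -16), (6, 13)) = 30.3645
d((-3, -16), (14, 15)) = 35.3553
d((-3, -16), (-15, 14)) = 32.311
d((6, 13), (14, 15)) = 8.2462
d((6, 13), (-15, 14)) = 21.0238
d((14, 15), (-15, 14)) = 29.0172

Closest pair: (-8, -18) and (-3, -16) with distance 5.3852

The closest pair is (-8, -18) and (-3, -16) with Euclidean distance 5.3852. For 5 points, brute-force pairwise comparison is shown above. For large n, the divide-and-conquer algorithm (sort by x, recurse on halves, check the dividing strip) achieves O(n log n).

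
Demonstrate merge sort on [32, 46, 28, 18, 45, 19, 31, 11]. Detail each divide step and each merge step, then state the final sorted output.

Merge sort trace:

Split: [32, 46, 28, 18, 45, 19, 31, 11] -> [32, 46, 28, 18] and [45, 19, 31, 11]
  Split: [32, 46, 28, 18] -> [32, 46] and [28, 18]
    Split: [32, 46] -> [32] and [46]
    Merge: [32] + [46] -> [32, 46]
    Split: [28, 18] -> [28] and [18]
    Merge: [28] + [18] -> [18, 28]
  Merge: [32, 46] + [18, 28] -> [18, 28, 32, 46]
  Split: [45, 19, 31, 11] -> [45, 19] and [31, 11]
    Split: [45, 19] -> [45] and [19]
    Merge: [45] + [19] -> [19, 45]
    Split: [31, 11] -> [31] and [11]
    Merge: [31] + [11] -> [11, 31]
  Merge: [19, 45] + [11, 31] -> [11, 19, 31, 45]
Merge: [18, 28, 32, 46] + [11, 19, 31, 45] -> [11, 18, 19, 28, 31, 32, 45, 46]

Final sorted array: [11, 18, 19, 28, 31, 32, 45, 46]

The merge sort proceeds by recursively splitting the array and merging sorted halves.
After all merges, the sorted array is [11, 18, 19, 28, 31, 32, 45, 46].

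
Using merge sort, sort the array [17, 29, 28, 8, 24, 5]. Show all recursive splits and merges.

Merge sort trace:

Split: [17, 29, 28, 8, 24, 5] -> [17, 29, 28] and [8, 24, 5]
  Split: [17, 29, 28] -> [17] and [29, 28]
    Split: [29, 28] -> [29] and [28]
    Merge: [29] + [28] -> [28, 29]
  Merge: [17] + [28, 29] -> [17, 28, 29]
  Split: [8, 24, 5] -> [8] and [24, 5]
    Split: [24, 5] -> [24] and [5]
    Merge: [24] + [5] -> [5, 24]
  Merge: [8] + [5, 24] -> [5, 8, 24]
Merge: [17, 28, 29] + [5, 8, 24] -> [5, 8, 17, 24, 28, 29]

Final sorted array: [5, 8, 17, 24, 28, 29]

The merge sort proceeds by recursively splitting the array and merging sorted halves.
After all merges, the sorted array is [5, 8, 17, 24, 28, 29].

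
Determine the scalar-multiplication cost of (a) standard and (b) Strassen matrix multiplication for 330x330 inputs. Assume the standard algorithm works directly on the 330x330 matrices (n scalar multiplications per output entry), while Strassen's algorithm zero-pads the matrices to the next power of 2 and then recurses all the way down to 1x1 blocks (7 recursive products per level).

Matrix multiplication for 330x330 matrices:

Strassen's algorithm requires power-of-2 dimensions. Pad 330x330 to 512x512 (next power of 2).

Standard algorithm: 330^3 = 35937000 multiplications
Strassen's algorithm: 7^(log2(512)) = 7^9 = 40353607 multiplications
Difference: 35937000 - 40353607 = -4416607 (Strassen uses MORE here due to padding overhead — for small or just-over-power-of-2 n, padding can outweigh the per-level savings)

Standard: 35937000 multiplications (330^3). Strassen: 40353607 multiplications (7^9, after padding to 512x512). Strassen reduces 8 recursive multiplications to 7 at each level.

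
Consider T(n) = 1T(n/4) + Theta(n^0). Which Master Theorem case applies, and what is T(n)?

Master Theorem for T(n) = 1T(n/4) + O(n^0):

a = 1, b = 4, c = 0
log_b(a) = log_4(1) = 0.0000

Case 2: c = 0 = log_4(1) = 0.0000
T(n) = O(n^0 log n) = O(log n)

For T(n) = 1T(n/4) + O(n^0): log_4(1) = 0.0000. This is Case 2 of the Master Theorem (c = log_b(a), equal work at all levels), giving O(log n).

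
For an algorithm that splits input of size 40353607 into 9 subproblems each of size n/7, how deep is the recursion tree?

For divide and conquer with division factor 7:

Problem sizes at each level:
Level 0: 40353607
Level 1: 5764801
Level 2: 823543
Level 3: 117649
Level 4: 16807
Level 5: 2401
Level 6: 343
Level 7: 49
Level 8: 7
Level 9: 1

The root is level 0 and the size-1 base case is level 9 (the tree spans levels 0 through 9, i.e. 10 levels counting the root), so the depth is the number of divisions: log_7(40353607) = 9

The recursion tree depth is log_7(40353607) = 9. At each level, the problem size is divided by 7, so it takes 9 divisions to reduce to a base case of size 1. The algorithm makes 9 recursive calls at each level.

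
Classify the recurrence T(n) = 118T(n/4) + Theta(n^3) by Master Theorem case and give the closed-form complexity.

Master Theorem for T(n) = 118T(n/4) + O(n^3):

a = 118, b = 4, c = 3
log_b(a) = log_4(118) = 3.4413

Case 1: c = 3 < log_4(118) = 3.4413
T(n) = O(n^(log_4 118))

For T(n) = 118T(n/4) + O(n^3): log_4(118) = 3.4413. This is Case 1 of the Master Theorem (c < log_b(a), work dominated by leaves), giving O(n^(log_4 118)).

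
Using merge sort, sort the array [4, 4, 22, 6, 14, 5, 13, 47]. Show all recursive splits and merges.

Merge sort trace:

Split: [4, 4, 22, 6, 14, 5, 13, 47] -> [4, 4, 22, 6] and [14, 5, 13, 47]
  Split: [4, 4, 22, 6] -> [4, 4] and [22, 6]
    Split: [4, 4] -> [4] and [4]
    Merge: [4] + [4] -> [4, 4]
    Split: [22, 6] -> [22] and [6]
    Merge: [22] + [6] -> [6, 22]
  Merge: [4, 4] + [6, 22] -> [4, 4, 6, 22]
  Split: [14, 5, 13, 47] -> [14, 5] and [13, 47]
    Split: [14, 5] -> [14] and [5]
    Merge: [14] + [5] -> [5, 14]
    Split: [13, 47] -> [13] and [47]
    Merge: [13] + [47] -> [13, 47]
  Merge: [5, 14] + [13, 47] -> [5, 13, 14, 47]
Merge: [4, 4, 6, 22] + [5, 13, 14, 47] -> [4, 4, 5, 6, 13, 14, 22, 47]

Final sorted array: [4, 4, 5, 6, 13, 14, 22, 47]

The merge sort proceeds by recursively splitting the array and merging sorted halves.
After all merges, the sorted array is [4, 4, 5, 6, 13, 14, 22, 47].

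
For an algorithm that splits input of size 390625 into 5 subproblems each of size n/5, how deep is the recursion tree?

For divide and conquer with division factor 5:

Problem sizes at each level:
Level 0: 390625
Level 1: 78125
Level 2: 15625
Level 3: 3125
Level 4: 625
Level 5: 125
Level 6: 25
Level 7: 5
Level 8: 1

The root is level 0 and the size-1 base case is level 8 (the tree spans levels 0 through 8, i.e. 9 levels counting the root), so the depth is the number of divisions: log_5(390625) = 8

The recursion tree depth is log_5(390625) = 8. At each level, the problem size is divided by 5, so it takes 8 divisions to reduce to a base case of size 1. The algorithm makes 5 recursive calls at each level.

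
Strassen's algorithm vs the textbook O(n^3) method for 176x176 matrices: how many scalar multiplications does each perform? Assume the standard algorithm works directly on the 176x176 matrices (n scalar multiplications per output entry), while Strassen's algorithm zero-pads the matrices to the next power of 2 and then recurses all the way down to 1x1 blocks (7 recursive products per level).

Matrix multiplication for 176x176 matrices:

Strassen's algorithm requires power-of-2 dimensions. Pad 176x176 to 256x256 (next power of 2).

Standard algorithm: 176^3 = 5451776 multiplications
Strassen's algorithm: 7^(log2(256)) = 7^8 = 5764801 multiplications
Difference: 5451776 - 5764801 = -313025 (Strassen uses MORE here due to padding overhead — for small or just-over-power-of-2 n, padding can outweigh the per-level savings)

Standard: 5451776 multiplications (176^3). Strassen: 5764801 multiplications (7^8, after padding to 256x256). Strassen reduces 8 recursive multiplications to 7 at each level.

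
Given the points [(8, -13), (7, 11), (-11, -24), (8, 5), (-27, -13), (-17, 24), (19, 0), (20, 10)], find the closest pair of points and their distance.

Computing all pairwise distances among 8 points:

d((8, -13), (7, 11)) = 24.0208
d((8, -13), (-11, -24)) = 21.9545
d((8, -13), (8, 5)) = 18.0
d((8, -13), (-27, -13)) = 35.0
d((8, -13), (-17, 24)) = 44.6542
d((8, -13), (19, 0)) = 17.0294
d((8, -13), (20, 10)) = 25.9422
d((7, 11), (-11, -24)) = 39.3573
d((7, 11), (8, 5)) = 6.0828 <-- minimum
d((7, 11), (-27, -13)) = 41.6173
d((7, 11), (-17, 24)) = 27.2947
d((7, 11), (19, 0)) = 16.2788
d((7, 11), (20, 10)) = 13.0384
d((-11, -24), (8, 5)) = 34.6699
d((-11, -24), (-27, -13)) = 19.4165
d((-11, -24), (-17, 24)) = 48.3735
d((-11, -24), (19, 0)) = 38.4187
d((-11, -24), (20, 10)) = 46.0109
d((8, 5), (-27, -13)) = 39.3573
d((8, 5), (-17, 24)) = 31.4006
d((8, 5), (19, 0)) = 12.083
d((8, 5), (20, 10)) = 13.0
d((-27, -13), (-17, 24)) = 38.3275
d((-27, -13), (19, 0)) = 47.8017
d((-27, -13), (20, 10)) = 52.3259
d((-17, 24), (19, 0)) = 43.2666
d((-17, 24), (20, 10)) = 39.5601
d((19, 0), (20, 10)) = 10.0499

Closest pair: (7, 11) and (8, 5) with distance 6.0828

The closest pair is (7, 11) and (8, 5) with Euclidean distance 6.0828. For 8 points, brute-force pairwise comparison is shown above. For large n, the divide-and-conquer algorithm (sort by x, recurse on halves, check the dividing strip) achieves O(n log n).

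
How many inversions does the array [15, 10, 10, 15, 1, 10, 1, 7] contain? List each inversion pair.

Finding inversions in [15, 10, 10, 15, 1, 10, 1, 7]:

(0, 1): arr[0]=15 > arr[1]=10
(0, 2): arr[0]=15 > arr[2]=10
(0, 4): arr[0]=15 > arr[4]=1
(0, 5): arr[0]=15 > arr[5]=10
(0, 6): arr[0]=15 > arr[6]=1
(0, 7): arr[0]=15 > arr[7]=7
(1, 4): arr[1]=10 > arr[4]=1
(1, 6): arr[1]=10 > arr[6]=1
(1, 7): arr[1]=10 > arr[7]=7
(2, 4): arr[2]=10 > arr[4]=1
(2, 6): arr[2]=10 > arr[6]=1
(2, 7): arr[2]=10 > arr[7]=7
(3, 4): arr[3]=15 > arr[4]=1
(3, 5): arr[3]=15 > arr[5]=10
(3, 6): arr[3]=15 > arr[6]=1
(3, 7): arr[3]=15 > arr[7]=7
(5, 6): arr[5]=10 > arr[6]=1
(5, 7): arr[5]=10 > arr[7]=7

Total inversions: 18

The array has 18 inversion(s): (0,1), (0,2), (0,4), (0,5), (0,6), (0,7), (1,4), (1,6), (1,7), (2,4), (2,6), (2,7), (3,4), (3,5), (3,6), (3,7), (5,6), (5,7). Each pair (i,j) satisfies i < j and arr[i] > arr[j].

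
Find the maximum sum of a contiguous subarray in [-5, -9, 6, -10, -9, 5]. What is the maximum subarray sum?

Using Kadane's algorithm on [-5, -9, 6, -10, -9, 5]:

Scanning through the array:
Position 1 (value -9): max_ending_here = -9, max_so_far = -5
Position 2 (value 6): max_ending_here = 6, max_so_far = 6
Position 3 (value -10): max_ending_here = -4, max_so_far = 6
Position 4 (value -9): max_ending_here = -9, max_so_far = 6
Position 5 (value 5): max_ending_here = 5, max_so_far = 6

Maximum subarray: [6]
Maximum sum: 6

The maximum subarray is [6] with sum 6. This subarray runs from index 2 to index 2.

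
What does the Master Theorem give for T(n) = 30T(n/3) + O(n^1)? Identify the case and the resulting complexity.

Master Theorem for T(n) = 30T(n/3) + O(n^1):

a = 30, b = 3, c = 1
log_b(a) = log_3(30) = 3.0959

Case 1: c = 1 < log_3(30) = 3.0959
T(n) = O(n^(log_3 30))

For T(n) = 30T(n/3) + O(n^1): log_3(30) = 3.0959. This is Case 1 of the Master Theorem (c < log_b(a), work dominated by leaves), giving O(n^(log_3 30)).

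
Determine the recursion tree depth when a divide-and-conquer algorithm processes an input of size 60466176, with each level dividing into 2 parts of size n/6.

For divide and conquer with division factor 6:

Problem sizes at each level:
Level 0: 60466176
Level 1: 10077696
Level 2: 1679616
Level 3: 279936
Level 4: 46656
Level 5: 7776
Level 6: 1296
Level 7: 216
Level 8: 36
Level 9: 6
Level 10: 1

The root is level 0 and the size-1 base case is level 10 (the tree spans levels 0 through 10, i.e. 11 levels counting the root), so the depth is the number of divisions: log_6(60466176) = 10

The recursion tree depth is log_6(60466176) = 10. At each level, the problem size is divided by 6, so it takes 10 divisions to reduce to a base case of size 1. The algorithm makes 2 recursive calls at each level.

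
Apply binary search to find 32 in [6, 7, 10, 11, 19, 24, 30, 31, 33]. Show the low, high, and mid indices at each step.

Binary search for 32 in [6, 7, 10, 11, 19, 24, 30, 31, 33]:

lo=0, hi=8, mid=4, arr[mid]=19 -> 19 < 32, search right half
lo=5, hi=8, mid=6, arr[mid]=30 -> 30 < 32, search right half
lo=7, hi=8, mid=7, arr[mid]=31 -> 31 < 32, search right half
lo=8, hi=8, mid=8, arr[mid]=33 -> 33 > 32, search left half
lo=8 > hi=7, target 32 not found

Binary search determines that 32 is not in the array after 4 comparisons. The search space was exhausted without finding the target.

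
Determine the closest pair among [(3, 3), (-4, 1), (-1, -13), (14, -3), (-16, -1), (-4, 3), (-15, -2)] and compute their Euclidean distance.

Computing all pairwise distances among 7 points:

d((3, 3), (-4, 1)) = 7.2801
d((3, 3), (-1, -13)) = 16.4924
d((3, 3), (14, -3)) = 12.53
d((3, 3), (-16, -1)) = 19.4165
d((3, 3), (-4, 3)) = 7.0
d((3, 3), (-15, -2)) = 18.6815
d((-4, 1), (-1, -13)) = 14.3178
d((-4, 1), (14, -3)) = 18.4391
d((-4, 1), (-16, -1)) = 12.1655
d((-4, 1), (-4, 3)) = 2.0
d((-4, 1), (-15, -2)) = 11.4018
d((-1, -13), (14, -3)) = 18.0278
d((-1, -13), (-16, -1)) = 19.2094
d((-1, -13), (-4, 3)) = 16.2788
d((-1, -13), (-15, -2)) = 17.8045
d((14, -3), (-16, -1)) = 30.0666
d((14, -3), (-4, 3)) = 18.9737
d((14, -3), (-15, -2)) = 29.0172
d((-16, -1), (-4, 3)) = 12.6491
d((-16, -1), (-15, -2)) = 1.4142 <-- minimum
d((-4, 3), (-15, -2)) = 12.083

Closest pair: (-16, -1) and (-15, -2) with distance 1.4142

The closest pair is (-16, -1) and (-15, -2) with Euclidean distance 1.4142. For 7 points, brute-force pairwise comparison is shown above. For large n, the divide-and-conquer algorithm (sort by x, recurse on halves, check the dividing strip) achieves O(n log n).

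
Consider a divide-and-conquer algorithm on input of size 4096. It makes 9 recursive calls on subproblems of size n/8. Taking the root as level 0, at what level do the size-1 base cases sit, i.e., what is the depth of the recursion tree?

For divide and conquer with division factor 8:

Problem sizes at each level:
Level 0: 4096
Level 1: 512
Level 2: 64
Level 3: 8
Level 4: 1

The root is level 0 and the size-1 base case is level 4 (the tree spans levels 0 through 4, i.e. 5 levels counting the root), so the depth is the number of divisions: log_8(4096) = 4

The recursion tree depth is log_8(4096) = 4. At each level, the problem size is divided by 8, so it takes 4 divisions to reduce to a base case of size 1. The algorithm makes 9 recursive calls at each level.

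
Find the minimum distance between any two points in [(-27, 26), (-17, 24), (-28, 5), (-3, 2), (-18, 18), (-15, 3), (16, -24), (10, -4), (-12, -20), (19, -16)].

Computing all pairwise distances among 10 points:

d((-27, 26), (-17, 24)) = 10.198
d((-27, 26), (-28, 5)) = 21.0238
d((-27, 26), (-3, 2)) = 33.9411
d((-27, 26), (-18, 18)) = 12.0416
d((-27, 26), (-15, 3)) = 25.9422
d((-27, 26), (16, -24)) = 65.9469
d((-27, 26), (10, -4)) = 47.634
d((-27, 26), (-12, -20)) = 48.3839
d((-27, 26), (19, -16)) = 62.2896
d((-17, 24), (-28, 5)) = 21.9545
d((-17, 24), (-3, 2)) = 26.0768
d((-17, 24), (-18, 18)) = 6.0828 <-- minimum
d((-17, 24), (-15, 3)) = 21.095
d((-17, 24), (16, -24)) = 58.2495
d((-17, 24), (10, -4)) = 38.8973
d((-17, 24), (-12, -20)) = 44.2832
d((-17, 24), (19, -16)) = 53.8145
d((-28, 5), (-3, 2)) = 25.1794
d((-28, 5), (-18, 18)) = 16.4012
d((-28, 5), (-15, 3)) = 13.1529
d((-28, 5), (16, -24)) = 52.6972
d((-28, 5), (10, -4)) = 39.0512
d((-28, 5), (-12, -20)) = 29.6816
d((-28, 5), (19, -16)) = 51.4782
d((-3, 2), (-18, 18)) = 21.9317
d((-3, 2), (-15, 3)) = 12.0416
d((-3, 2), (16, -24)) = 32.2025
d((-3, 2), (10, -4)) = 14.3178
d((-3, 2), (-12, -20)) = 23.7697
d((-3, 2), (19, -16)) = 28.4253
d((-18, 18), (-15, 3)) = 15.2971
d((-18, 18), (16, -24)) = 54.037
d((-18, 18), (10, -4)) = 35.609
d((-18, 18), (-12, -20)) = 38.4708
d((-18, 18), (19, -16)) = 50.2494
d((-15, 3), (16, -24)) = 41.1096
d((-15, 3), (10, -4)) = 25.9615
d((-15, 3), (-12, -20)) = 23.1948
d((-15, 3), (19, -16)) = 38.9487
d((16, -24), (10, -4)) = 20.8806
d((16, -24), (-12, -20)) = 28.2843
d((16, -24), (19, -16)) = 8.544
d((10, -4), (-12, -20)) = 27.2029
d((10, -4), (19, -16)) = 15.0
d((-12, -20), (19, -16)) = 31.257

Closest pair: (-17, 24) and (-18, 18) with distance 6.0828

The closest pair is (-17, 24) and (-18, 18) with Euclidean distance 6.0828. For 10 points, brute-force pairwise comparison is shown above. For large n, the divide-and-conquer algorithm (sort by x, recurse on halves, check the dividing strip) achieves O(n log n).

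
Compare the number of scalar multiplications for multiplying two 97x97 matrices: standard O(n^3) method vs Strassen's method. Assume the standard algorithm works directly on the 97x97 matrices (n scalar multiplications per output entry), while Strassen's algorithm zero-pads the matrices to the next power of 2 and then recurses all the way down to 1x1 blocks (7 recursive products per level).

Matrix multiplication for 97x97 matrices:

Strassen's algorithm requires power-of-2 dimensions. Pad 97x97 to 128x128 (next power of 2).

Standard algorithm: 97^3 = 912673 multiplications
Strassen's algorithm: 7^(log2(128)) = 7^7 = 823543 multiplications
Savings: 912673 - 823543 = 89130 multiplications

Standard: 912673 multiplications (97^3). Strassen: 823543 multiplications (7^7, after padding to 128x128). Strassen reduces 8 recursive multiplications to 7 at each level.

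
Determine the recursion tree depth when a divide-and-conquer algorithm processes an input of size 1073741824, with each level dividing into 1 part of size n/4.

For divide and conquer with division factor 4:

Problem sizes at each level:
Level 0: 1073741824
Level 1: 268435456
Level 2: 67108864
Level 3: 16777216
Level 4: 4194304
Level 5: 1048576
Level 6: 262144
Level 7: 65536
Level 8: 16384
Level 9: 4096
Level 10: 1024
Level 11: 256
Level 12: 64
Level 13: 16
Level 14: 4
Level 15: 1

The root is level 0 and the size-1 base case is level 15 (the tree spans levels 0 through 15, i.e. 16 levels counting the root), so the depth is the number of divisions: log_4(1073741824) = 15

The recursion tree depth is log_4(1073741824) = 15. At each level, the problem size is divided by 4, so it takes 15 divisions to reduce to a base case of size 1. The algorithm makes 1 recursive call at each level.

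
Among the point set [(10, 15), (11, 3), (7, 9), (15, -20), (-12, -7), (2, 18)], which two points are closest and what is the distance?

Computing all pairwise distances among 6 points:

d((10, 15), (11, 3)) = 12.0416
d((10, 15), (7, 9)) = 6.7082 <-- minimum
d((10, 15), (15, -20)) = 35.3553
d((10, 15), (-12, -7)) = 31.1127
d((10, 15), (2, 18)) = 8.544
d((11, 3), (7, 9)) = 7.2111
d((11, 3), (15, -20)) = 23.3452
d((11, 3), (-12, -7)) = 25.0799
d((11, 3), (2, 18)) = 17.4929
d((7, 9), (15, -20)) = 30.0832
d((7, 9), (-12, -7)) = 24.8395
d((7, 9), (2, 18)) = 10.2956
d((15, -20), (-12, -7)) = 29.9666
d((15, -20), (2, 18)) = 40.1622
d((-12, -7), (2, 18)) = 28.6531

Closest pair: (10, 15) and (7, 9) with distance 6.7082

The closest pair is (10, 15) and (7, 9) with Euclidean distance 6.7082. For 6 points, brute-force pairwise comparison is shown above. For large n, the divide-and-conquer algorithm (sort by x, recurse on halves, check the dividing strip) achieves O(n log n).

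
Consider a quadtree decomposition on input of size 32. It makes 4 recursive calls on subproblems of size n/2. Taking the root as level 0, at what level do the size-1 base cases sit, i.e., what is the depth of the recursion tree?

For divide and conquer with division factor 2:

Problem sizes at each level:
Level 0: 32
Level 1: 16
Level 2: 8
Level 3: 4
Level 4: 2
Level 5: 1

The root is level 0 and the size-1 base case is level 5 (the tree spans levels 0 through 5, i.e. 6 levels counting the root), so the depth is the number of divisions: log_2(32) = 5

The recursion tree depth is log_2(32) = 5. At each level, the problem size is divided by 2, so it takes 5 divisions to reduce to a base case of size 1. The algorithm makes 4 recursive calls at each level.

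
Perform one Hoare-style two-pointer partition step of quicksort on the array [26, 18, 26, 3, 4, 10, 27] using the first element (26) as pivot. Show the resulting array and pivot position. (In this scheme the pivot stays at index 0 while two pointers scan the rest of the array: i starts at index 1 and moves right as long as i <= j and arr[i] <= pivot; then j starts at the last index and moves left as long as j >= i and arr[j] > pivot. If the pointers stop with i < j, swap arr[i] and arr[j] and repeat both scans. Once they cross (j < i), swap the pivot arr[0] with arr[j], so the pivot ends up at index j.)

Hoare-style two-pointer partition with pivot = 26:

Initial array: [26, 18, 26, 3, 4, 10, 27]

Pointers start at i = 1, j = 6.
i ends at 6, j ends at 5: the pointers have crossed (j < i), so scanning stops.

Swap pivot arr[0] with arr[5] to place pivot at position 5: [10, 18, 26, 3, 4, 26, 27]
Pivot position: 5

After partitioning with pivot 26, the array becomes [10, 18, 26, 3, 4, 26, 27]. The pivot is placed at index 5. All elements to the left of the pivot are <= 26, and all elements to the right are > 26.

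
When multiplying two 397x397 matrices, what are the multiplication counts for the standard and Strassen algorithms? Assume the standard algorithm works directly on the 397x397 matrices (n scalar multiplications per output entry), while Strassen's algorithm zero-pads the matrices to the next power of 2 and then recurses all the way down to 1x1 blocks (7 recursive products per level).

Matrix multiplication for 397x397 matrices:

Strassen's algorithm requires power-of-2 dimensions. Pad 397x397 to 512x512 (next power of 2).

Standard algorithm: 397^3 = 62570773 multiplications
Strassen's algorithm: 7^(log2(512)) = 7^9 = 40353607 multiplications
Savings: 62570773 - 40353607 = 22217166 multiplications

Standard: 62570773 multiplications (397^3). Strassen: 40353607 multiplications (7^9, after padding to 512x512). Strassen reduces 8 recursive multiplications to 7 at each level.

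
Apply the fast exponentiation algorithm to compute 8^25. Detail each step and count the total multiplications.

Computing 8^25 by squaring (build up from 8^1; each line after the first costs one multiplication):

8^1 = 8
8^2 = (8^1)^2 = 8^2 = 64
8^3 = 8 * 8^2 = 8 * 64 = 512
8^6 = (8^3)^2 = 512^2 = 262144
8^12 = (8^6)^2 = 262144^2 = 68719476736
8^24 = (8^12)^2 = 68719476736^2 = 4722366482869645213696
8^25 = 8 * 8^24 = 8 * 4722366482869645213696 = 37778931862957161709568

Result: 37778931862957161709568
Multiplications needed: 6 (6 lines after 8^1)

8^25 = 37778931862957161709568. Using exponentiation by squaring, this requires 6 multiplications. The key idea: if the exponent is even, square the half-power; if odd, multiply by the base once.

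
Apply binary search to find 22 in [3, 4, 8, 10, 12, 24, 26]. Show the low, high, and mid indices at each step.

Binary search for 22 in [3, 4, 8, 10, 12, 24, 26]:

lo=0, hi=6, mid=3, arr[mid]=10 -> 10 < 22, search right half
lo=4, hi=6, mid=5, arr[mid]=24 -> 24 > 22, search left half
lo=4, hi=4, mid=4, arr[mid]=12 -> 12 < 22, search right half
lo=5 > hi=4, target 22 not found

Binary search determines that 22 is not in the array after 3 comparisons. The search space was exhausted without finding the target.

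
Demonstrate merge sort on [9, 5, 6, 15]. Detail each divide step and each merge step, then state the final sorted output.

Merge sort trace:

Split: [9, 5, 6, 15] -> [9, 5] and [6, 15]
  Split: [9, 5] -> [9] and [5]
  Merge: [9] + [5] -> [5, 9]
  Split: [6, 15] -> [6] and [15]
  Merge: [6] + [15] -> [6, 15]
Merge: [5, 9] + [6, 15] -> [5, 6, 9, 15]

Final sorted array: [5, 6, 9, 15]

The merge sort proceeds by recursively splitting the array and merging sorted halves.
After all merges, the sorted array is [5, 6, 9, 15].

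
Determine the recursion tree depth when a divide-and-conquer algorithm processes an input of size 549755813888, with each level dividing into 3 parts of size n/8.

For divide and conquer with division factor 8:

Problem sizes at each level:
Level 0: 549755813888
Level 1: 68719476736
Level 2: 8589934592
Level 3: 1073741824
Level 4: 134217728
Level 5: 16777216
Level 6: 2097152
Level 7: 262144
Level 8: 32768
Level 9: 4096
Level 10: 512
Level 11: 64
Level 12: 8
Level 13: 1

The root is level 0 and the size-1 base case is level 13 (the tree spans levels 0 through 13, i.e. 14 levels counting the root), so the depth is the number of divisions: log_8(549755813888) = 13

The recursion tree depth is log_8(549755813888) = 13. At each level, the problem size is divided by 8, so it takes 13 divisions to reduce to a base case of size 1. The algorithm makes 3 recursive calls at each level.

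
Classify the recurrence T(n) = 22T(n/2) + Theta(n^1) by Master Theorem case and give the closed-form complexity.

Master Theorem for T(n) = 22T(n/2) + O(n^1):

a = 22, b = 2, c = 1
log_b(a) = log_2(22) = 4.4594

Case 1: c = 1 < log_2(22) = 4.4594
T(n) = O(n^(log_2 22))

For T(n) = 22T(n/2) + O(n^1): log_2(22) = 4.4594. This is Case 1 of the Master Theorem (c < log_b(a), work dominated by leaves), giving O(n^(log_2 22)).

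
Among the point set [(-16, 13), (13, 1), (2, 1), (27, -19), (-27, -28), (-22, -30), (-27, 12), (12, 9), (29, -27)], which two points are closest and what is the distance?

Computing all pairwise distances among 9 points:

d((-16, 13), (13, 1)) = 31.3847
d((-16, 13), (2, 1)) = 21.6333
d((-16, 13), (27, -19)) = 53.6004
d((-16, 13), (-27, -28)) = 42.45
d((-16, 13), (-22, -30)) = 43.4166
d((-16, 13), (-27, 12)) = 11.0454
d((-16, 13), (12, 9)) = 28.2843
d((-16, 13), (29, -27)) = 60.208
d((13, 1), (2, 1)) = 11.0
d((13, 1), (27, -19)) = 24.4131
d((13, 1), (-27, -28)) = 49.4065
d((13, 1), (-22, -30)) = 46.7547
d((13, 1), (-27, 12)) = 41.4849
d((13, 1), (12, 9)) = 8.0623
d((13, 1), (29, -27)) = 32.249
d((2, 1), (27, -19)) = 32.0156
d((2, 1), (-27, -28)) = 41.0122
d((2, 1), (-22, -30)) = 39.2046
d((2, 1), (-27, 12)) = 31.0161
d((2, 1), (12, 9)) = 12.8062
d((2, 1), (29, -27)) = 38.8973
d((27, -19), (-27, -28)) = 54.7449
d((27, -19), (-22, -30)) = 50.2195
d((27, -19), (-27, 12)) = 62.2656
d((27, -19), (12, 9)) = 31.7648
d((27, -19), (29, -27)) = 8.2462
d((-27, -28), (-22, -30)) = 5.3852 <-- minimum
d((-27, -28), (-27, 12)) = 40.0
d((-27, -28), (12, 9)) = 53.7587
d((-27, -28), (29, -27)) = 56.0089
d((-22, -30), (-27, 12)) = 42.2966
d((-22, -30), (12, 9)) = 51.7397
d((-22, -30), (29, -27)) = 51.0882
d((-27, 12), (12, 9)) = 39.1152
d((-27, 12), (29, -27)) = 68.2422
d((12, 9), (29, -27)) = 39.8121

Closest pair: (-27, -28) and (-22, -30) with distance 5.3852

The closest pair is (-27, -28) and (-22, -30) with Euclidean distance 5.3852. For 9 points, brute-force pairwise comparison is shown above. For large n, the divide-and-conquer algorithm (sort by x, recurse on halves, check the dividing strip) achieves O(n log n).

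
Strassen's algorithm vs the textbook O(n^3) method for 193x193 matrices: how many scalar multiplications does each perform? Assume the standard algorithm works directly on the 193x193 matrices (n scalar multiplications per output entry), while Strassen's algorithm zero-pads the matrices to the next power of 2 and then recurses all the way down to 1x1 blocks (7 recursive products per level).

Matrix multiplication for 193x193 matrices:

Strassen's algorithm requires power-of-2 dimensions. Pad 193x193 to 256x256 (next power of 2).

Standard algorithm: 193^3 = 7189057 multiplications
Strassen's algorithm: 7^(log2(256)) = 7^8 = 5764801 multiplications
Savings: 7189057 - 5764801 = 1424256 multiplications

Standard: 7189057 multiplications (193^3). Strassen: 5764801 multiplications (7^8, after padding to 256x256). Strassen reduces 8 recursive multiplications to 7 at each level.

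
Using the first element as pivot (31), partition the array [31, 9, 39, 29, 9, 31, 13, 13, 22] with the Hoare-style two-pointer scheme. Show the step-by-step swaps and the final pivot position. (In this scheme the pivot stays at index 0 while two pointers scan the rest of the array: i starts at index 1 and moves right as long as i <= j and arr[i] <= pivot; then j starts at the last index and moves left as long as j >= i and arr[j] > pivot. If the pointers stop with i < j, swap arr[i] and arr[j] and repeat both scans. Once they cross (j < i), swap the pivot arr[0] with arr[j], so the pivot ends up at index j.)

Hoare-style two-pointer partition with pivot = 31:

Initial array: [31, 9, 39, 29, 9, 31, 13, 13, 22]

Pointers start at i = 1, j = 8.
i stops at index 2 (arr[2]=39 > 31), j stops at index 8 (arr[8]=22 <= 31): swap arr[2] and arr[8], array becomes [31, 9, 22, 29, 9, 31, 13, 13, 39]
i ends at 8, j ends at 7: the pointers have crossed (j < i), so scanning stops.

Swap pivot arr[0] with arr[7] to place pivot at position 7: [13, 9, 22, 29, 9, 31, 13, 31, 39]
Pivot position: 7

After partitioning with pivot 31, the array becomes [13, 9, 22, 29, 9, 31, 13, 31, 39]. The pivot is placed at index 7. All elements to the left of the pivot are <= 31, and all elements to the right are > 31.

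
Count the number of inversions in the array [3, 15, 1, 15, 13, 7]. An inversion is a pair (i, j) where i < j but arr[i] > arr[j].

Finding inversions in [3, 15, 1, 15, 13, 7]:

(0, 2): arr[0]=3 > arr[2]=1
(1, 2): arr[1]=15 > arr[2]=1
(1, 4): arr[1]=15 > arr[4]=13
(1, 5): arr[1]=15 > arr[5]=7
(3, 4): arr[3]=15 > arr[4]=13
(3, 5): arr[3]=15 > arr[5]=7
(4, 5): arr[4]=13 > arr[5]=7

Total inversions: 7

The array has 7 inversion(s): (0,2), (1,2), (1,4), (1,5), (3,4), (3,5), (4,5). Each pair (i,j) satisfies i < j and arr[i] > arr[j].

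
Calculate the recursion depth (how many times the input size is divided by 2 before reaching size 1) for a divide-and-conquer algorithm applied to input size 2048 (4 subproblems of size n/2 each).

For divide and conquer with division factor 2:

Problem sizes at each level:
Level 0: 2048
Level 1: 1024
Level 2: 512
Level 3: 256
Level 4: 128
Level 5: 64
Level 6: 32
Level 7: 16
Level 8: 8
Level 9: 4
Level 10: 2
Level 11: 1

The root is level 0 and the size-1 base case is level 11 (the tree spans levels 0 through 11, i.e. 12 levels counting the root), so the depth is the number of divisions: log_2(2048) = 11

The recursion tree depth is log_2(2048) = 11. At each level, the problem size is divided by 2, so it takes 11 divisions to reduce to a base case of size 1. The algorithm makes 4 recursive calls at each level.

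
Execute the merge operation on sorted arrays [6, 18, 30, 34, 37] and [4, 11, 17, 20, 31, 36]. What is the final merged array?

Merging process:

Compare 6 vs 4: take 4 from right. Merged: [4]
Compare 6 vs 11: take 6 from left. Merged: [4, 6]
Compare 18 vs 11: take 11 from right. Merged: [4, 6, 11]
Compare 18 vs 17: take 17 from right. Merged: [4, 6, 11, 17]
Compare 18 vs 20: take 18 from left. Merged: [4, 6, 11, 17, 18]
Compare 30 vs 20: take 20 from right. Merged: [4, 6, 11, 17, 18, 20]
Compare 30 vs 31: take 30 from left. Merged: [4, 6, 11, 17, 18, 20, 30]
Compare 34 vs 31: take 31 from right. Merged: [4, 6, 11, 17, 18, 20, 30, 31]
Compare 34 vs 36: take 34 from left. Merged: [4, 6, 11, 17, 18, 20, 30, 31, 34]
Compare 37 vs 36: take 36 from right. Merged: [4, 6, 11, 17, 18, 20, 30, 31, 34, 36]
Append remaining from left: [37]. Merged: [4, 6, 11, 17, 18, 20, 30, 31, 34, 36, 37]

Final merged array: [4, 6, 11, 17, 18, 20, 30, 31, 34, 36, 37]
Total comparisons: 10

The merged array is [4, 6, 11, 17, 18, 20, 30, 31, 34, 36, 37], requiring 10 comparisons. The merge step runs in O(n) time where n is the total number of elements.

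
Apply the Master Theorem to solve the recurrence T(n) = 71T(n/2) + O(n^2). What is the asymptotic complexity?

Master Theorem for T(n) = 71T(n/2) + O(n^2):

a = 71, b = 2, c = 2
log_b(a) = log_2(71) = 6.1497

Case 1: c = 2 < log_2(71) = 6.1497
T(n) = O(n^(log_2 71))

For T(n) = 71T(n/2) + O(n^2): log_2(71) = 6.1497. This is Case 1 of the Master Theorem (c < log_b(a), work dominated by leaves), giving O(n^(log_2 71)).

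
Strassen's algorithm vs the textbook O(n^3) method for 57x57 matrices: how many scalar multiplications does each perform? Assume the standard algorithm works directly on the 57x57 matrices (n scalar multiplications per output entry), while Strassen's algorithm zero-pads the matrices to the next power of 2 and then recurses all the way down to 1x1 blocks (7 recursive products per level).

Matrix multiplication for 57x57 matrices:

Strassen's algorithm requires power-of-2 dimensions. Pad 57x57 to 64x64 (next power of 2).

Standard algorithm: 57^3 = 185193 multiplications
Strassen's algorithm: 7^(log2(64)) = 7^6 = 117649 multiplications
Savings: 185193 - 117649 = 67544 multiplications

Standard: 185193 multiplications (57^3). Strassen: 117649 multiplications (7^6, after padding to 64x64). Strassen reduces 8 recursive multiplications to 7 at each level.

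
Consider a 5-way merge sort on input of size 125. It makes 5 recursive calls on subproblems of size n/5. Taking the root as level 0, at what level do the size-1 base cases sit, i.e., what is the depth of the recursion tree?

For divide and conquer with division factor 5:

Problem sizes at each level:
Level 0: 125
Level 1: 25
Level 2: 5
Level 3: 1

The root is level 0 and the size-1 base case is level 3 (the tree spans levels 0 through 3, i.e. 4 levels counting the root), so the depth is the number of divisions: log_5(125) = 3

The recursion tree depth is log_5(125) = 3. At each level, the problem size is divided by 5, so it takes 3 divisions to reduce to a base case of size 1. The algorithm makes 5 recursive calls at each level.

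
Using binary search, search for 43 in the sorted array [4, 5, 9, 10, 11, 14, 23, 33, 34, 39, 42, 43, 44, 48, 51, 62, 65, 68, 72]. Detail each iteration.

Binary search for 43 in [4, 5, 9, 10, 11, 14, 23, 33, 34, 39, 42, 43, 44, 48, 51, 62, 65, 68, 72]:

lo=0, hi=18, mid=9, arr[mid]=39 -> 39 < 43, search right half
lo=10, hi=18, mid=14, arr[mid]=51 -> 51 > 43, search left half
lo=10, hi=13, mid=11, arr[mid]=43 -> Found target at index 11!

Binary search finds 43 at index 11 after 3 comparisons. The search repeatedly halves the search space by comparing with the middle element.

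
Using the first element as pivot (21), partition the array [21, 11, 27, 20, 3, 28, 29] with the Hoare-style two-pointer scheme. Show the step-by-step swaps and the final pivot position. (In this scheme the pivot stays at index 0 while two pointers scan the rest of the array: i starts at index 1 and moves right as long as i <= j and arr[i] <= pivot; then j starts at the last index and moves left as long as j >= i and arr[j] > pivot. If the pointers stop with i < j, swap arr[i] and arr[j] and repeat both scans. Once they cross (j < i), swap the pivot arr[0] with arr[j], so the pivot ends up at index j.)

Hoare-style two-pointer partition with pivot = 21:

Initial array: [21, 11, 27, 20, 3, 28, 29]

Pointers start at i = 1, j = 6.
i stops at index 2 (arr[2]=27 > 21), j stops at index 4 (arr[4]=3 <= 21): swap arr[2] and arr[4], array becomes [21, 11, 3, 20, 27, 28, 29]
i ends at 4, j ends at 3: the pointers have crossed (j < i), so scanning stops.

Swap pivot arr[0] with arr[3] to place pivot at position 3: [20, 11, 3, 21, 27, 28, 29]
Pivot position: 3

After partitioning with pivot 21, the array becomes [20, 11, 3, 21, 27, 28, 29]. The pivot is placed at index 3. All elements to the left of the pivot are <= 21, and all elements to the right are > 21.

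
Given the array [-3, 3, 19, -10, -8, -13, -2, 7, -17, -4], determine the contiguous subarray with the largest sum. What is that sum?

Using Kadane's algorithm on [-3, 3, 19, -10, -8, -13, -2, 7, -17, -4]:

Scanning through the array:
Position 1 (value 3): max_ending_here = 3, max_so_far = 3
Position 2 (value 19): max_ending_here = 22, max_so_far = 22
Position 3 (value -10): max_ending_here = 12, max_so_far = 22
Position 4 (value -8): max_ending_here = 4, max_so_far = 22
Position 5 (value -13): max_ending_here = -9, max_so_far = 22
Position 6 (value -2): max_ending_here = -2, max_so_far = 22
Position 7 (value 7): max_ending_here = 7, max_so_far = 22
Position 8 (value -17): max_ending_here = -10, max_so_far = 22
Position 9 (value -4): max_ending_here = -4, max_so_far = 22

Maximum subarray: [3, 19]
Maximum sum: 22

The maximum subarray is [3, 19] with sum 22. This subarray runs from index 1 to index 2.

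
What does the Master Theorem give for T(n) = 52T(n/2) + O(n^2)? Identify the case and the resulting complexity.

Master Theorem for T(n) = 52T(n/2) + O(n^2):

a = 52, b = 2, c = 2
log_b(a) = log_2(52) = 5.7004

Case 1: c = 2 < log_2(52) = 5.7004
T(n) = O(n^(log_2 52))

For T(n) = 52T(n/2) + O(n^2): log_2(52) = 5.7004. This is Case 1 of the Master Theorem (c < log_b(a), work dominated by leaves), giving O(n^(log_2 52)).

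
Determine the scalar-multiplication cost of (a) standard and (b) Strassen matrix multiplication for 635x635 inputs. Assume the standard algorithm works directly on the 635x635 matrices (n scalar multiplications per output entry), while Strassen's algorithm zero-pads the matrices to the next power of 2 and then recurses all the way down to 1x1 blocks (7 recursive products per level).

Matrix multiplication for 635x635 matrices:

Strassen's algorithm requires power-of-2 dimensions. Pad 635x635 to 1024x1024 (next power of 2).

Standard algorithm: 635^3 = 256047875 multiplications
Strassen's algorithm: 7^(log2(1024)) = 7^10 = 282475249 multiplications
Difference: 256047875 - 282475249 = -26427374 (Strassen uses MORE here due to padding overhead — for small or just-over-power-of-2 n, padding can outweigh the per-level savings)

Standard: 256047875 multiplications (635^3). Strassen: 282475249 multiplications (7^10, after padding to 1024x1024). Strassen reduces 8 recursive multiplications to 7 at each level.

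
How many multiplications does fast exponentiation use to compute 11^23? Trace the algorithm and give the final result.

Computing 11^23 by squaring (build up from 11^1; each line after the first costs one multiplication):

11^1 = 11
11^2 = (11^1)^2 = 11^2 = 121
11^4 = (11^2)^2 = 121^2 = 14641
11^5 = 11 * 11^4 = 11 * 14641 = 161051
11^10 = (11^5)^2 = 161051^2 = 25937424601
11^11 = 11 * 11^10 = 11 * 25937424601 = 285311670611
11^22 = (11^11)^2 = 285311670611^2 = 81402749386839761113321
11^23 = 11 * 11^22 = 11 * 81402749386839761113321 = 895430243255237372246531

Result: 895430243255237372246531
Multiplications needed: 7 (7 lines after 11^1)

11^23 = 895430243255237372246531. Using exponentiation by squaring, this requires 7 multiplications. The key idea: if the exponent is even, square the half-power; if odd, multiply by the base once.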